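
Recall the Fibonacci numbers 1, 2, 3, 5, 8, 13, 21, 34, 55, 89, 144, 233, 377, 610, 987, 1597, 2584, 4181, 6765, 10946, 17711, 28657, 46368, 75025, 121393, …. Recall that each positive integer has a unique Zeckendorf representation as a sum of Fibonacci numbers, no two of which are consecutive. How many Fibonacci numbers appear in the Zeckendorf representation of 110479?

6

Greedy algorithm:
110479: greatest Fibonacci not exceeding it is 75025, leaving 35454
35454: greatest Fibonacci not exceeding it is 28657, leaving 6797
6797: greatest Fibonacci not exceeding it is 6765, leaving 32
32: greatest Fibonacci not exceeding it is 21, leaving 11
11: greatest Fibonacci not exceeding it is 8, leaving 3
3: greatest Fibonacci not exceeding it is 3, leaving 0
110479 = 75025 + 28657 + 6765 + 21 + 8 + 3, which has 6 terms.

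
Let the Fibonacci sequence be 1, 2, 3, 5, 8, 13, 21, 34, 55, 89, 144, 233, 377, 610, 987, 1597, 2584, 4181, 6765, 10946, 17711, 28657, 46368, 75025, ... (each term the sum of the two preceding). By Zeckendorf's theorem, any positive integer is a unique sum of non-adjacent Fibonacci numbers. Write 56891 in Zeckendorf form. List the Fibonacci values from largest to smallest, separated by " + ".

Repeatedly subtract the largest Fibonacci number that fits:
subtract 46368 from 56891: 10523 remains
subtract 6765 from 10523: 3758 remains
subtract 2584 from 3758: 1174 remains
subtract 987 from 1174: 187 remains
subtract 144 from 187: 43 remains
subtract 34 from 43: 9 remains
subtract 8 from 9: 1 remains
subtract 1 from 1: 0 remains
So 56891 = 46368 + 6765 + 2584 + 987 + 144 + 34 + 8 + 1, with no two terms consecutive in the sequence.

46368 + 6765 + 2584 + 987 + 144 + 34 + 8 + 1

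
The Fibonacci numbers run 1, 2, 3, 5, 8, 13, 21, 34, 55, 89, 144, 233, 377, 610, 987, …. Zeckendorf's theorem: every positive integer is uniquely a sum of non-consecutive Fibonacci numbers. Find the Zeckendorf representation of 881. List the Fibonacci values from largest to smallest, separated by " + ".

Greedily peel off the largest Fibonacci term at each step:
881 − 610 = 271
271 − 233 = 38
38 − 34 = 4
4 − 3 = 1
1 − 1 = 0
So 881 = 610 + 233 + 34 + 3 + 1, with no two terms consecutive in the sequence.

610 + 233 + 34 + 3 + 1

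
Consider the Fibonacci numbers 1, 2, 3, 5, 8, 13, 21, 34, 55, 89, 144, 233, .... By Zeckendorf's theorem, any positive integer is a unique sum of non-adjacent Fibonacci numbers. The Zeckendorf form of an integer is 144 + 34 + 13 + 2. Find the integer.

144 + 34 + 13 + 2 = 193.

193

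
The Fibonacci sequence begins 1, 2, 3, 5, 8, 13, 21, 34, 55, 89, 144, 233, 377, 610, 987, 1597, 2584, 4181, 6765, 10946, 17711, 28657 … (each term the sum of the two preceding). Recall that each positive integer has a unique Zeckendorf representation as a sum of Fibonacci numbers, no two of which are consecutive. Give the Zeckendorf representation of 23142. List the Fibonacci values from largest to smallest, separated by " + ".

Repeatedly subtract the largest Fibonacci number that fits:
17711 ≤ 23142 < 28657, so take 17711; remainder 5431
4181 ≤ 5431 < 6765, so take 4181; remainder 1250
987 ≤ 1250 < 1597, so take 987; remainder 263
233 ≤ 263 < 377, so take 233; remainder 30
21 ≤ 30 < 34, so take 21; remainder 9
8 ≤ 9 < 13, so take 8; remainder 1
1 ≤ 1 < 2, so take 1; remainder 0
So 23142 = 17711 + 4181 + 987 + 233 + 21 + 8 + 1, with no two terms consecutive in the sequence.

17711 + 4181 + 987 + 233 + 21 + 8 + 1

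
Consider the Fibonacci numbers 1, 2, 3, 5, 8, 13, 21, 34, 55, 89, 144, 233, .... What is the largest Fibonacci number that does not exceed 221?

144

144 ≤ 221 < 233, so the largest Fibonacci number not exceeding 221 is 144.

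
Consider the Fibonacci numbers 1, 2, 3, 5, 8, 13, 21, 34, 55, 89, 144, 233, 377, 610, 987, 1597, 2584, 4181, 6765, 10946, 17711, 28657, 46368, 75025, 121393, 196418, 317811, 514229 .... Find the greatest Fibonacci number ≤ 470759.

317811 ≤ 470759 < 514229, so the largest Fibonacci number not exceeding 470759 is 317811.

317811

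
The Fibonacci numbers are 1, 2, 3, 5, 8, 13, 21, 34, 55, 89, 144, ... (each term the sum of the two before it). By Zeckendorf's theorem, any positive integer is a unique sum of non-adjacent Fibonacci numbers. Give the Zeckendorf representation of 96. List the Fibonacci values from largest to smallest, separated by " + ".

largest Fibonacci ≤ 96 is 89; 96 − 89 = 7
largest Fibonacci ≤ 7 is 5; 7 − 5 = 2
largest Fibonacci ≤ 2 is 2; 2 − 2 = 0
So 96 = 89 + 5 + 2, with no two terms consecutive in the sequence.

89 + 5 + 2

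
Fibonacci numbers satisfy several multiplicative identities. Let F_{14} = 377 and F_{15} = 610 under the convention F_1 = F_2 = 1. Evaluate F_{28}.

317811

By the doubling identity F_{2k} = F_k(2F_{k+1} − F_k): F_{28} = 377·(2·610 − 377) = 377·843 = 317811.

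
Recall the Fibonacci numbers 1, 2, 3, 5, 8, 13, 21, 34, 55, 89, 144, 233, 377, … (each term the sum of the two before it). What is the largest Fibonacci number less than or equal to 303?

233 ≤ 303 < 377, so the largest Fibonacci number not exceeding 303 is 233.

233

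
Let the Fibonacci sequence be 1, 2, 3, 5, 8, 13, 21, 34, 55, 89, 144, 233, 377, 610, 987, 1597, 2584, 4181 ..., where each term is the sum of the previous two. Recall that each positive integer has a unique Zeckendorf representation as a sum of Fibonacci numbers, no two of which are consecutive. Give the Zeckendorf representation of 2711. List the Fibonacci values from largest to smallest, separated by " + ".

2584 + 89 + 34 + 3 + 1

largest Fibonacci ≤ 2711 is 2584; 2711 − 2584 = 127
largest Fibonacci ≤ 127 is 89; 127 − 89 = 38
largest Fibonacci ≤ 38 is 34; 38 − 34 = 4
largest Fibonacci ≤ 4 is 3; 4 − 3 = 1
largest Fibonacci ≤ 1 is 1; 1 − 1 = 0
So 2711 = 2584 + 89 + 34 + 3 + 1, with no two terms consecutive in the sequence.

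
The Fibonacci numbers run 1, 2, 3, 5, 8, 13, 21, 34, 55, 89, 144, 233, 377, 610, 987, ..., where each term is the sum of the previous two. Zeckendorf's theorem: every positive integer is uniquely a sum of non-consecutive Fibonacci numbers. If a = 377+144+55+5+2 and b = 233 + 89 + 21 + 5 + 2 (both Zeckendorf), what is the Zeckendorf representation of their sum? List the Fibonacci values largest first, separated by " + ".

The two numbers are 583 and 350, so their sum is 933.
Repeatedly subtract the largest Fibonacci number that fits:
subtract 610 from 933: 323 remains
subtract 233 from 323: 90 remains
subtract 89 from 90: 1 remains
subtract 1 from 1: 0 remains

610 + 233 + 89 + 1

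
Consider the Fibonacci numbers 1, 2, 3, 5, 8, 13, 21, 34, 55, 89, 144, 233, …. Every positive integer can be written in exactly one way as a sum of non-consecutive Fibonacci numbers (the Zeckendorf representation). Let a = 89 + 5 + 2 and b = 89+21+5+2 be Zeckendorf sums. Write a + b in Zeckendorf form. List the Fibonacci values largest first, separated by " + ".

144 + 55 + 13 + 1

The two numbers are 96 and 117, so their sum is 213.
Repeatedly subtract the largest Fibonacci number that fits:
213 − 144 = 69
69 − 55 = 14
14 − 13 = 1
1 − 1 = 0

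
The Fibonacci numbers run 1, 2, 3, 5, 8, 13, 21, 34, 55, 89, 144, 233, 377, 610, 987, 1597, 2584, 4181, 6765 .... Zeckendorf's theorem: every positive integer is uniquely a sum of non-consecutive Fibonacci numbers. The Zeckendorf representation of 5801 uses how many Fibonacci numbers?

4

subtract 4181 from 5801: 1620 remains
subtract 1597 from 1620: 23 remains
subtract 21 from 23: 2 remains
subtract 2 from 2: 0 remains
5801 = 4181 + 1597 + 21 + 2, which has 4 terms.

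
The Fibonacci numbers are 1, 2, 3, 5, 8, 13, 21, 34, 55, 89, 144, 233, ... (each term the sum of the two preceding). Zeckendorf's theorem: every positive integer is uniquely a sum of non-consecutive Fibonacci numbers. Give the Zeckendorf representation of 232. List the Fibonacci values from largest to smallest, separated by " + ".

144 + 55 + 21 + 8 + 3 + 1

Greedily peel off the largest Fibonacci term at each step:
144 ≤ 232 < 233, so take 144; remainder 88
55 ≤ 88 < 89, so take 55; remainder 33
21 ≤ 33 < 34, so take 21; remainder 12
8 ≤ 12 < 13, so take 8; remainder 4
3 ≤ 4 < 5, so take 3; remainder 1
1 ≤ 1 < 2, so take 1; remainder 0
So 232 = 144 + 55 + 21 + 8 + 3 + 1, with no two terms consecutive in the sequence.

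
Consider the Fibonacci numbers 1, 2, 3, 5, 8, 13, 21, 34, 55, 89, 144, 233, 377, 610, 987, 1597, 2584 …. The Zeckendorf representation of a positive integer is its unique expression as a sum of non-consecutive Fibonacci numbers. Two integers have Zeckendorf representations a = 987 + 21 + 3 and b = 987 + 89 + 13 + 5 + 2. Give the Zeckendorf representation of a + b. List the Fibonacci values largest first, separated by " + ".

The two numbers are 1011 and 1096, so their sum is 2107.
largest Fibonacci ≤ 2107 is 1597; 2107 − 1597 = 510
largest Fibonacci ≤ 510 is 377; 510 − 377 = 133
largest Fibonacci ≤ 133 is 89; 133 − 89 = 44
largest Fibonacci ≤ 44 is 34; 44 − 34 = 10
largest Fibonacci ≤ 10 is 8; 10 − 8 = 2
largest Fibonacci ≤ 2 is 2; 2 − 2 = 0

1597 + 377 + 89 + 34 + 8 + 2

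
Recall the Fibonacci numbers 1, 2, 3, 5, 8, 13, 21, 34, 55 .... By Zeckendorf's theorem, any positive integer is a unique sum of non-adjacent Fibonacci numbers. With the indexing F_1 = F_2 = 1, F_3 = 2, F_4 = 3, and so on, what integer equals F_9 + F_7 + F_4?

F_9 + F_7 + F_4 = 34 + 13 + 3 = 50.

50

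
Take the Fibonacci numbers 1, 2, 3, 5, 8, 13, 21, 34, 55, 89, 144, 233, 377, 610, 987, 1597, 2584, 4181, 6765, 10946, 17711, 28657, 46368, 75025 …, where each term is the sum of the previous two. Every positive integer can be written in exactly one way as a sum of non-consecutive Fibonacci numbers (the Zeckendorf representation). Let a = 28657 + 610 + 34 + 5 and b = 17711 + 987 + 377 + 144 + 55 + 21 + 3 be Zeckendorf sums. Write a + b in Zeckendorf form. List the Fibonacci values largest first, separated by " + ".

46368 + 1597 + 610 + 21 + 8

The two numbers are 29306 and 19298, so their sum is 48604.
Greedy algorithm:
48604 − 46368 = 2236
2236 − 1597 = 639
639 − 610 = 29
29 − 21 = 8
8 − 8 = 0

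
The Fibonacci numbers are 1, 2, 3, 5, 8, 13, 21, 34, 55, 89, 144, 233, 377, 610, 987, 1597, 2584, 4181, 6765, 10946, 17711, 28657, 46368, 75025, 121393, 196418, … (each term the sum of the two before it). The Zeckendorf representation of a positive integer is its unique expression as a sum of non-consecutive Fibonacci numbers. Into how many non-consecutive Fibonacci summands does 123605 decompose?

121393 ≤ 123605 < 196418, so take 121393; remainder 2212
1597 ≤ 2212 < 2584, so take 1597; remainder 615
610 ≤ 615 < 987, so take 610; remainder 5
5 ≤ 5 < 8, so take 5; remainder 0
123605 = 121393 + 1597 + 610 + 5, which has 4 terms.

4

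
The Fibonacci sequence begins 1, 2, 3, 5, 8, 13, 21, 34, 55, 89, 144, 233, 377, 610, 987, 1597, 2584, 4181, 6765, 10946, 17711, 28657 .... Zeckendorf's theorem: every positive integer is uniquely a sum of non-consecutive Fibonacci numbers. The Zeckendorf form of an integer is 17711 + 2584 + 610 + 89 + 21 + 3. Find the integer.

21018

17711 + 2584 + 610 + 89 + 21 + 3 = 21018.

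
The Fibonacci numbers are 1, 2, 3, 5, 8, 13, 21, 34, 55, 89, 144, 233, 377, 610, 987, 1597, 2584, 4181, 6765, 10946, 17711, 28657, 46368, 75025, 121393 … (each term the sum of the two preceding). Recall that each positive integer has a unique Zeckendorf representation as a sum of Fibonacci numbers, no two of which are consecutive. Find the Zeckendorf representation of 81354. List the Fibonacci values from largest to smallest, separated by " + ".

Repeatedly subtract the largest Fibonacci number that fits:
take 75025 (≤ 81354); 81354 − 75025 = 6329
take 4181 (≤ 6329); 6329 − 4181 = 2148
take 1597 (≤ 2148); 2148 − 1597 = 551
take 377 (≤ 551); 551 − 377 = 174
take 144 (≤ 174); 174 − 144 = 30
take 21 (≤ 30); 30 − 21 = 9
take 8 (≤ 9); 9 − 8 = 1
take 1 (≤ 1); 1 − 1 = 0
So 81354 = 75025 + 4181 + 1597 + 377 + 144 + 21 + 8 + 1, with no two terms consecutive in the sequence.

75025 + 4181 + 1597 + 377 + 144 + 21 + 8 + 1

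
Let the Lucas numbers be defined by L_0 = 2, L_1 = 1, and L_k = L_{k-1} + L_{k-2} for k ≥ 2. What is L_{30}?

1860498

Iterating the recurrence up to L_{24} = 103682 and L_{23} = 64079:
L_{25} = L_{24} + L_{23} = 103682 + 64079 = 167761
L_{26} = L_{25} + L_{24} = 167761 + 103682 = 271443
L_{27} = L_{26} + L_{25} = 271443 + 167761 = 439204
L_{28} = L_{27} + L_{26} = 439204 + 271443 = 710647
L_{29} = L_{28} + L_{27} = 710647 + 439204 = 1149851
L_{30} = L_{29} + L_{28} = 1149851 + 710647 = 1860498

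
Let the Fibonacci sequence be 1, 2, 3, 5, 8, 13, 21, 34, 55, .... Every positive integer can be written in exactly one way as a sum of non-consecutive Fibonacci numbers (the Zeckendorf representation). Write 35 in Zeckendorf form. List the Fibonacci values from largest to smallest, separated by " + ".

35 − 34 = 1
1 − 1 = 0
So 35 = 34 + 1, with no two terms consecutive in the sequence.

34 + 1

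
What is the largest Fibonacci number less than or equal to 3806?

2584 ≤ 3806 < 4181, so the largest Fibonacci number not exceeding 3806 is 2584.

2584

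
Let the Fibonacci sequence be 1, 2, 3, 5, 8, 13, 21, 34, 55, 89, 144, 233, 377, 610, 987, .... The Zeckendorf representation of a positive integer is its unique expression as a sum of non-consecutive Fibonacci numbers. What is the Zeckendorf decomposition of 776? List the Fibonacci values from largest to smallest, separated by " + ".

610 + 144 + 21 + 1

Repeatedly subtract the largest Fibonacci number that fits:
610 ≤ 776 < 987, so take 610; remainder 166
144 ≤ 166 < 233, so take 144; remainder 22
21 ≤ 22 < 34, so take 21; remainder 1
1 ≤ 1 < 2, so take 1; remainder 0
So 776 = 610 + 144 + 21 + 1, with no two terms consecutive in the sequence.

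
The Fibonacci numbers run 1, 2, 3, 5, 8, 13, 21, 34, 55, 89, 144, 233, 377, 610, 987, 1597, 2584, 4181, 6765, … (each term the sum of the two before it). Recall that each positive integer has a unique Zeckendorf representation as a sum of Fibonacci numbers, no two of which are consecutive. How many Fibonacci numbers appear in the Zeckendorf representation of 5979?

5

subtract 4181 from 5979: 1798 remains
subtract 1597 from 1798: 201 remains
subtract 144 from 201: 57 remains
subtract 55 from 57: 2 remains
subtract 2 from 2: 0 remains
5979 = 4181 + 1597 + 144 + 55 + 2, which has 5 terms.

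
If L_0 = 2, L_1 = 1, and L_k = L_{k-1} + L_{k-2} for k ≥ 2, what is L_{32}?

4870847

Iterating the recurrence up to L_{24} = 103682 and L_{23} = 64079:
L_{25} = L_{24} + L_{23} = 103682 + 64079 = 167761
L_{26} = L_{25} + L_{24} = 167761 + 103682 = 271443
L_{27} = L_{26} + L_{25} = 271443 + 167761 = 439204
L_{28} = L_{27} + L_{26} = 439204 + 271443 = 710647
L_{29} = L_{28} + L_{27} = 710647 + 439204 = 1149851
L_{30} = L_{29} + L_{28} = 1149851 + 710647 = 1860498
L_{31} = L_{30} + L_{29} = 1860498 + 1149851 = 3010349
L_{32} = L_{31} + L_{30} = 3010349 + 1860498 = 4870847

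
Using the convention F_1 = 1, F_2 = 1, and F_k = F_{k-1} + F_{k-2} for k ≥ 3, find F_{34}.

5702887

Iterating the recurrence up to F_{26} = 121393 and F_{25} = 75025:
F_{27} = F_{26} + F_{25} = 121393 + 75025 = 196418
F_{28} = F_{27} + F_{26} = 196418 + 121393 = 317811
F_{29} = F_{28} + F_{27} = 317811 + 196418 = 514229
F_{30} = F_{29} + F_{28} = 514229 + 317811 = 832040
F_{31} = F_{30} + F_{29} = 832040 + 514229 = 1346269
F_{32} = F_{31} + F_{30} = 1346269 + 832040 = 2178309
F_{33} = F_{32} + F_{31} = 2178309 + 1346269 = 3524578
F_{34} = F_{33} + F_{32} = 3524578 + 2178309 = 5702887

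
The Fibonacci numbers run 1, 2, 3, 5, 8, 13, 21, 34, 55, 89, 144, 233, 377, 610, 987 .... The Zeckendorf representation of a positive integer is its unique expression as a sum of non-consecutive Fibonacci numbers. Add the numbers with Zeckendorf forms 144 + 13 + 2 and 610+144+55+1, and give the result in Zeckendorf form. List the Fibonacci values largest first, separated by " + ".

610 + 233 + 89 + 34 + 3

The two numbers are 159 and 810, so their sum is 969.
subtract 610 from 969: 359 remains
subtract 233 from 359: 126 remains
subtract 89 from 126: 37 remains
subtract 34 from 37: 3 remains
subtract 3 from 3: 0 remains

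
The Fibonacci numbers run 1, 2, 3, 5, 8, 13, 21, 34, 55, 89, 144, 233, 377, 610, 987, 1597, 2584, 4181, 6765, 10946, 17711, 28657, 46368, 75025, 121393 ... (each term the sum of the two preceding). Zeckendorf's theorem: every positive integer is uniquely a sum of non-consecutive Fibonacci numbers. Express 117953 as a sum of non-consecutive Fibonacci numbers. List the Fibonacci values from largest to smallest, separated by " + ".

117953: greatest Fibonacci not exceeding it is 75025, leaving 42928
42928: greatest Fibonacci not exceeding it is 28657, leaving 14271
14271: greatest Fibonacci not exceeding it is 10946, leaving 3325
3325: greatest Fibonacci not exceeding it is 2584, leaving 741
741: greatest Fibonacci not exceeding it is 610, leaving 131
131: greatest Fibonacci not exceeding it is 89, leaving 42
42: greatest Fibonacci not exceeding it is 34, leaving 8
8: greatest Fibonacci not exceeding it is 8, leaving 0
So 117953 = 75025 + 28657 + 10946 + 2584 + 610 + 89 + 34 + 8, with no two terms consecutive in the sequence.

75025 + 28657 + 10946 + 2584 + 610 + 89 + 34 + 8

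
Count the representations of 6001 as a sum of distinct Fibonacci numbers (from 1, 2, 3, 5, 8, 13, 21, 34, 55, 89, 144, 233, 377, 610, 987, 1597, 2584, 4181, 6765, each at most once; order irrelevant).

6001 = 4181+1597+144+55+21+3 = 4181+1597+144+55+21+2+1 = 4181+1597+144+55+13+8+3 = … (52 more), for 55 in all.

55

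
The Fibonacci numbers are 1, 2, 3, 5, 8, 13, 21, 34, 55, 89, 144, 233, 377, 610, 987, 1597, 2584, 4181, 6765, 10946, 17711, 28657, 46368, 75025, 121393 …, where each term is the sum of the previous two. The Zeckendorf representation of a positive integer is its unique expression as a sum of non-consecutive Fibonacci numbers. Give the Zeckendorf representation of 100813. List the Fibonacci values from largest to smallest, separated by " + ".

Repeatedly subtract the largest Fibonacci number that fits:
75025 ≤ 100813 < 121393, so take 75025; remainder 25788
17711 ≤ 25788 < 28657, so take 17711; remainder 8077
6765 ≤ 8077 < 10946, so take 6765; remainder 1312
987 ≤ 1312 < 1597, so take 987; remainder 325
233 ≤ 325 < 377, so take 233; remainder 92
89 ≤ 92 < 144, so take 89; remainder 3
3 ≤ 3 < 5, so take 3; remainder 0
So 100813 = 75025 + 17711 + 6765 + 987 + 233 + 89 + 3, with no two terms consecutive in the sequence.

75025 + 17711 + 6765 + 987 + 233 + 89 + 3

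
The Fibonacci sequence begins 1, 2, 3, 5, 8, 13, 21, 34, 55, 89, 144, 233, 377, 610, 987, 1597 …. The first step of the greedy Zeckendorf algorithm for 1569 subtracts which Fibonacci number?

987 ≤ 1569 < 1597, so the largest Fibonacci number not exceeding 1569 is 987.

987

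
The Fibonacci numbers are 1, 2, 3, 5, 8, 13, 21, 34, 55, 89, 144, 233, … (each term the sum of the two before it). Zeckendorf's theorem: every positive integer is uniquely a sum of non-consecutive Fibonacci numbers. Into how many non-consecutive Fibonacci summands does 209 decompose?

4

Greedy algorithm:
take 144 (≤ 209); 209 − 144 = 65
take 55 (≤ 65); 65 − 55 = 10
take 8 (≤ 10); 10 − 8 = 2
take 2 (≤ 2); 2 − 2 = 0
209 = 144 + 55 + 8 + 2, which has 4 terms.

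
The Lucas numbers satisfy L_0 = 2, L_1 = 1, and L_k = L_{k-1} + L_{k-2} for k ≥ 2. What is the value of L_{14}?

Iterating the recurrence up to L_{9} = 76 and L_{8} = 47:
L_{10} = L_{9} + L_{8} = 76 + 47 = 123
L_{11} = L_{10} + L_{9} = 123 + 76 = 199
L_{12} = L_{11} + L_{10} = 199 + 123 = 322
L_{13} = L_{12} + L_{11} = 322 + 199 = 521
L_{14} = L_{13} + L_{12} = 521 + 322 = 843

843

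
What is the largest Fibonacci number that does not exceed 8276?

6765 ≤ 8276 < 10946, so the largest Fibonacci number not exceeding 8276 is 6765.

6765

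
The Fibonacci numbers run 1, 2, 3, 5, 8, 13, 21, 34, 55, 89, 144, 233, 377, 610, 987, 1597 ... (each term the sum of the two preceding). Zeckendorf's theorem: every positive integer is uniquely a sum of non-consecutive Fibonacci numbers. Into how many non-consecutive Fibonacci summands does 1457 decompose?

5

largest Fibonacci ≤ 1457 is 987; 1457 − 987 = 470
largest Fibonacci ≤ 470 is 377; 470 − 377 = 93
largest Fibonacci ≤ 93 is 89; 93 − 89 = 4
largest Fibonacci ≤ 4 is 3; 4 − 3 = 1
largest Fibonacci ≤ 1 is 1; 1 − 1 = 0
1457 = 987 + 377 + 89 + 3 + 1, which has 5 terms.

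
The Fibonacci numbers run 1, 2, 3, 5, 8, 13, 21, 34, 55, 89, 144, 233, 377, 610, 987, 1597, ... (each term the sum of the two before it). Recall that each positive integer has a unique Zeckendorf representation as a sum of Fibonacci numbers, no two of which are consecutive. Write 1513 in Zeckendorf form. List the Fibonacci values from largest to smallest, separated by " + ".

987 + 377 + 144 + 5

987 ≤ 1513 < 1597, so take 987; remainder 526
377 ≤ 526 < 610, so take 377; remainder 149
144 ≤ 149 < 233, so take 144; remainder 5
5 ≤ 5 < 8, so take 5; remainder 0
So 1513 = 987 + 377 + 144 + 5, with no two terms consecutive in the sequence.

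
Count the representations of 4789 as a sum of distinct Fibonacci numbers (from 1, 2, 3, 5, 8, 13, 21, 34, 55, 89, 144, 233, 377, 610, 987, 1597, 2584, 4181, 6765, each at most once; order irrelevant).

21

4789 = 4181+377+144+55+21+8+3 = 4181+377+144+55+21+8+2+1 = 2584+1597+377+144+55+21+8+3 = 4181+377+144+55+21+5+3+2+1 = … (17 more), for 21 in all.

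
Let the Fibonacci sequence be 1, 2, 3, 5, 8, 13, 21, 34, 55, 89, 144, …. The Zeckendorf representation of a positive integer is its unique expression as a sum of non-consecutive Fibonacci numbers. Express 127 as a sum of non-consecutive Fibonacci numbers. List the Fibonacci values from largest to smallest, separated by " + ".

Greedy algorithm:
take 89 (≤ 127); 127 − 89 = 38
take 34 (≤ 38); 38 − 34 = 4
take 3 (≤ 4); 4 − 3 = 1
take 1 (≤ 1); 1 − 1 = 0
So 127 = 89 + 34 + 3 + 1, with no two terms consecutive in the sequence.

89 + 34 + 3 + 1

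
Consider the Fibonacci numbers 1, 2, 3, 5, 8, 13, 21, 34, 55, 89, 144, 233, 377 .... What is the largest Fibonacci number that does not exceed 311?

233

233 ≤ 311 < 377, so the largest Fibonacci number not exceeding 311 is 233.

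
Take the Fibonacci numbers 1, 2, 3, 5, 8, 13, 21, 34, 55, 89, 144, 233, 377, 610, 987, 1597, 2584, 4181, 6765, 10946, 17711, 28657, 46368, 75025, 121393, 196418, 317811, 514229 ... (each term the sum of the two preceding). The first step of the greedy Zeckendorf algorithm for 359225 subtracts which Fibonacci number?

317811

317811 ≤ 359225 < 514229, so the largest Fibonacci number not exceeding 359225 is 317811.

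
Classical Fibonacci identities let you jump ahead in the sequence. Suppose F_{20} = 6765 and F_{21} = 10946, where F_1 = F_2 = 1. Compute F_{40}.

By the doubling identity F_{2k} = F_k(2F_{k+1} − F_k): F_{40} = 6765·(2·10946 − 6765) = 6765·15127 = 102334155.

102334155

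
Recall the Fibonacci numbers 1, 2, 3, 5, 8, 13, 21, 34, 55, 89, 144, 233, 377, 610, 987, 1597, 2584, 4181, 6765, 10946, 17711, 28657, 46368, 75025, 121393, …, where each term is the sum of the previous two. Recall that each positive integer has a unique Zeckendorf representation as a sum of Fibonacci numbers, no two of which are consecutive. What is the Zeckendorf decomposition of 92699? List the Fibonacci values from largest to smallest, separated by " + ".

largest Fibonacci ≤ 92699 is 75025; 92699 − 75025 = 17674
largest Fibonacci ≤ 17674 is 10946; 17674 − 10946 = 6728
largest Fibonacci ≤ 6728 is 4181; 6728 − 4181 = 2547
largest Fibonacci ≤ 2547 is 1597; 2547 − 1597 = 950
largest Fibonacci ≤ 950 is 610; 950 − 610 = 340
largest Fibonacci ≤ 340 is 233; 340 − 233 = 107
largest Fibonacci ≤ 107 is 89; 107 − 89 = 18
largest Fibonacci ≤ 18 is 13; 18 − 13 = 5
largest Fibonacci ≤ 5 is 5; 5 − 5 = 0
So 92699 = 75025 + 10946 + 4181 + 1597 + 610 + 233 + 89 + 13 + 5, with no two terms consecutive in the sequence.

75025 + 10946 + 4181 + 1597 + 610 + 233 + 89 + 13 + 5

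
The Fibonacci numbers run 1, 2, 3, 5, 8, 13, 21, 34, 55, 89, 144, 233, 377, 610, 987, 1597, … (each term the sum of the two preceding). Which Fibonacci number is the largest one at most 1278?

987

987 ≤ 1278 < 1597, so the largest Fibonacci number not exceeding 1278 is 987.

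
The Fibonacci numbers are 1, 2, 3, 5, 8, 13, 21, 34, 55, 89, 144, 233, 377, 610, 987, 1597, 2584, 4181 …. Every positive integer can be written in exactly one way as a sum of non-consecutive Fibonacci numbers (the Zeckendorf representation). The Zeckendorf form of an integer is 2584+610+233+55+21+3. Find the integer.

3506

2584+610+233+55+21+3 = 3506.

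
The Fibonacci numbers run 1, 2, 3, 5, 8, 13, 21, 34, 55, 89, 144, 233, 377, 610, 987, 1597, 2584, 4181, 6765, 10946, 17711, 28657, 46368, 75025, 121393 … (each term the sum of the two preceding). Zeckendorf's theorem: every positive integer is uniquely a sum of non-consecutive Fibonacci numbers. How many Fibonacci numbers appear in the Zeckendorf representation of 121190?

10

subtract 75025 from 121190: 46165 remains
subtract 28657 from 46165: 17508 remains
subtract 10946 from 17508: 6562 remains
subtract 4181 from 6562: 2381 remains
subtract 1597 from 2381: 784 remains
subtract 610 from 784: 174 remains
subtract 144 from 174: 30 remains
subtract 21 from 30: 9 remains
subtract 8 from 9: 1 remains
subtract 1 from 1: 0 remains
121190 = 75025 + 28657 + 10946 + 4181 + 1597 + 610 + 144 + 21 + 8 + 1, which has 10 terms.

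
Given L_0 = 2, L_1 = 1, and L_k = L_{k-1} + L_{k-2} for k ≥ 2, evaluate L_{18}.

Iterating the recurrence up to L_{11} = 199 and L_{10} = 123:
L_{12} = L_{11} + L_{10} = 199 + 123 = 322
L_{13} = L_{12} + L_{11} = 322 + 199 = 521
L_{14} = L_{13} + L_{12} = 521 + 322 = 843
L_{15} = L_{14} + L_{13} = 843 + 521 = 1364
L_{16} = L_{15} + L_{14} = 1364 + 843 = 2207
L_{17} = L_{16} + L_{15} = 2207 + 1364 = 3571
L_{18} = L_{17} + L_{16} = 3571 + 2207 = 5778

5778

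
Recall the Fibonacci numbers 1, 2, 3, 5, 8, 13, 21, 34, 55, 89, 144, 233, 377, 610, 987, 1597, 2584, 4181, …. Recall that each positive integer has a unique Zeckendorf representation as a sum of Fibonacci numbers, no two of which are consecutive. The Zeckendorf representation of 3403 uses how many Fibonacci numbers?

6

Repeatedly subtract the largest Fibonacci number that fits:
3403: greatest Fibonacci not exceeding it is 2584, leaving 819
819: greatest Fibonacci not exceeding it is 610, leaving 209
209: greatest Fibonacci not exceeding it is 144, leaving 65
65: greatest Fibonacci not exceeding it is 55, leaving 10
10: greatest Fibonacci not exceeding it is 8, leaving 2
2: greatest Fibonacci not exceeding it is 2, leaving 0
3403 = 2584 + 610 + 144 + 55 + 8 + 2, which has 6 terms.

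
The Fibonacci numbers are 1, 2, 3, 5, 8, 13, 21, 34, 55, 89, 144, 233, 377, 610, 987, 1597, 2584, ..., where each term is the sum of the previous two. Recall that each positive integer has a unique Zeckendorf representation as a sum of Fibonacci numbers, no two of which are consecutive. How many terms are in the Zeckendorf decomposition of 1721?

Repeatedly subtract the largest Fibonacci number that fits:
subtract 1597 from 1721: 124 remains
subtract 89 from 124: 35 remains
subtract 34 from 35: 1 remains
subtract 1 from 1: 0 remains
1721 = 1597 + 89 + 34 + 1, which has 4 terms.

4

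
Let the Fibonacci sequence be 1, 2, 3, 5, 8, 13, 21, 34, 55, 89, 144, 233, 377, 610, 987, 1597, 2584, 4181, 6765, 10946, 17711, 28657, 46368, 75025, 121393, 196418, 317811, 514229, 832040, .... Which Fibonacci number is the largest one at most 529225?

514229 ≤ 529225 < 832040, so the largest Fibonacci number not exceeding 529225 is 514229.

514229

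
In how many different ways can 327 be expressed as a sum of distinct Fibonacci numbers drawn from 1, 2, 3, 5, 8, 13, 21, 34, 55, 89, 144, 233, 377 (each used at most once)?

12

327 = 233+89+5 = 233+89+3+2 = 233+55+34+5 = … (9 more), for 12 in all.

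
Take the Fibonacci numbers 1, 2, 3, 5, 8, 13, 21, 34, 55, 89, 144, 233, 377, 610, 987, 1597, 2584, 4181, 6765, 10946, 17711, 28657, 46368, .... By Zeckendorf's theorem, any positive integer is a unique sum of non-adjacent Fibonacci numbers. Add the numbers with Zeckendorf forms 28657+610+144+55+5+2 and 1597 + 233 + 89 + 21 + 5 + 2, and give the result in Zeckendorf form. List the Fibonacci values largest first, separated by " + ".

The two numbers are 29473 and 1947, so their sum is 31420.
take 28657 (≤ 31420); 31420 − 28657 = 2763
take 2584 (≤ 2763); 2763 − 2584 = 179
take 144 (≤ 179); 179 − 144 = 35
take 34 (≤ 35); 35 − 34 = 1
take 1 (≤ 1); 1 − 1 = 0

28657 + 2584 + 144 + 34 + 1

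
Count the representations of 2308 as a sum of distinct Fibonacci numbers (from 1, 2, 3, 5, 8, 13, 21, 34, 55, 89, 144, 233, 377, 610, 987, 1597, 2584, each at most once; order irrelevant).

13

2308 = 1597+610+89+8+3+1 = 1597+610+55+34+8+3+1 = 1597+377+233+89+8+3+1 = 1597+610+55+21+13+8+3+1 = 1597+377+233+55+34+8+3+1 = … (8 more), for 13 in all.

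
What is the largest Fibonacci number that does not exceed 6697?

4181

4181 ≤ 6697 < 6765, so the largest Fibonacci number not exceeding 6697 is 4181.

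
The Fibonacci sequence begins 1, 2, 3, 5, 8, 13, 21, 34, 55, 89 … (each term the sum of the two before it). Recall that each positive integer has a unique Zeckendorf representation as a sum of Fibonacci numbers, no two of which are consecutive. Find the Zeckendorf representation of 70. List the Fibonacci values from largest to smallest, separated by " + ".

take 55 (≤ 70); 70 − 55 = 15
take 13 (≤ 15); 15 − 13 = 2
take 2 (≤ 2); 2 − 2 = 0
So 70 = 55 + 13 + 2, with no two terms consecutive in the sequence.

55 + 13 + 2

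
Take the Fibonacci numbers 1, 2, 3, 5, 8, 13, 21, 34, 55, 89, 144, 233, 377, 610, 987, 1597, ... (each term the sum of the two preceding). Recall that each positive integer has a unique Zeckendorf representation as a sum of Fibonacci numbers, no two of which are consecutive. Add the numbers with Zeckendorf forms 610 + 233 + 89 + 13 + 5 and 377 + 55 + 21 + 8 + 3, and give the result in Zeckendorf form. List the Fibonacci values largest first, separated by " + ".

987 + 377 + 34 + 13 + 3

The two numbers are 950 and 464, so their sum is 1414.
subtract 987 from 1414: 427 remains
subtract 377 from 427: 50 remains
subtract 34 from 50: 16 remains
subtract 13 from 16: 3 remains
subtract 3 from 3: 0 remains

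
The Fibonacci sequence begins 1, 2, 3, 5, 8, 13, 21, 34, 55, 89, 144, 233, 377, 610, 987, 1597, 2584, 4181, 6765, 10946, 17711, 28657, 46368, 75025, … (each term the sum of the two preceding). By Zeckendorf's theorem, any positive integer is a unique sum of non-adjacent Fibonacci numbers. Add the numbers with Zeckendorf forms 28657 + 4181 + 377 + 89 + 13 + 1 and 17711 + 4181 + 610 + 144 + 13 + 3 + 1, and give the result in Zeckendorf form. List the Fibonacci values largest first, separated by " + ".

46368 + 6765 + 2584 + 233 + 21 + 8 + 2

The two numbers are 33318 and 22663, so their sum is 55981.
55981 − 46368 = 9613
9613 − 6765 = 2848
2848 − 2584 = 264
264 − 233 = 31
31 − 21 = 10
10 − 8 = 2
2 − 2 = 0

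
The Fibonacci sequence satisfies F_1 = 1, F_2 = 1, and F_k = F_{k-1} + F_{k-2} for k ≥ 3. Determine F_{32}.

Iterating the recurrence up to F_{28} = 317811 and F_{27} = 196418:
F_{29} = F_{28} + F_{27} = 317811 + 196418 = 514229
F_{30} = F_{29} + F_{28} = 514229 + 317811 = 832040
F_{31} = F_{30} + F_{29} = 832040 + 514229 = 1346269
F_{32} = F_{31} + F_{30} = 1346269 + 832040 = 2178309

2178309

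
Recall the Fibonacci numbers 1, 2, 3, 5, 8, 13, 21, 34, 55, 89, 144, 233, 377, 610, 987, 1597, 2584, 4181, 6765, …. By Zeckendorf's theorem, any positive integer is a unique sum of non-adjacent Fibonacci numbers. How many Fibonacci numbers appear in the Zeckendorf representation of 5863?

5863: greatest Fibonacci not exceeding it is 4181, leaving 1682
1682: greatest Fibonacci not exceeding it is 1597, leaving 85
85: greatest Fibonacci not exceeding it is 55, leaving 30
30: greatest Fibonacci not exceeding it is 21, leaving 9
9: greatest Fibonacci not exceeding it is 8, leaving 1
1: greatest Fibonacci not exceeding it is 1, leaving 0
5863 = 4181 + 1597 + 55 + 21 + 8 + 1, which has 6 terms.

6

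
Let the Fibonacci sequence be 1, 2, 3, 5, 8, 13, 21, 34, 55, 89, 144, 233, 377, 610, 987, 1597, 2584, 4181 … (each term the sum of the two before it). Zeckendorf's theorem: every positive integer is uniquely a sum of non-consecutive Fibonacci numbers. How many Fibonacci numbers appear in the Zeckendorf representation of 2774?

largest Fibonacci ≤ 2774 is 2584; 2774 − 2584 = 190
largest Fibonacci ≤ 190 is 144; 190 − 144 = 46
largest Fibonacci ≤ 46 is 34; 46 − 34 = 12
largest Fibonacci ≤ 12 is 8; 12 − 8 = 4
largest Fibonacci ≤ 4 is 3; 4 − 3 = 1
largest Fibonacci ≤ 1 is 1; 1 − 1 = 0
2774 = 2584 + 144 + 34 + 8 + 3 + 1, which has 6 terms.

6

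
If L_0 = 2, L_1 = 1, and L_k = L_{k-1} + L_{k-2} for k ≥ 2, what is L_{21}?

24476

Iterating the recurrence up to L_{16} = 2207 and L_{15} = 1364:
L_{17} = L_{16} + L_{15} = 2207 + 1364 = 3571
L_{18} = L_{17} + L_{16} = 3571 + 2207 = 5778
L_{19} = L_{18} + L_{17} = 5778 + 3571 = 9349
L_{20} = L_{19} + L_{18} = 9349 + 5778 = 15127
L_{21} = L_{20} + L_{19} = 15127 + 9349 = 24476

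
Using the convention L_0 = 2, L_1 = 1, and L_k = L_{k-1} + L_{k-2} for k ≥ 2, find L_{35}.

20633239

Iterating the recurrence up to L_{28} = 710647 and L_{27} = 439204:
L_{29} = L_{28} + L_{27} = 710647 + 439204 = 1149851
L_{30} = L_{29} + L_{28} = 1149851 + 710647 = 1860498
L_{31} = L_{30} + L_{29} = 1860498 + 1149851 = 3010349
L_{32} = L_{31} + L_{30} = 3010349 + 1860498 = 4870847
L_{33} = L_{32} + L_{31} = 4870847 + 3010349 = 7881196
L_{34} = L_{33} + L_{32} = 7881196 + 4870847 = 12752043
L_{35} = L_{34} + L_{33} = 12752043 + 7881196 = 20633239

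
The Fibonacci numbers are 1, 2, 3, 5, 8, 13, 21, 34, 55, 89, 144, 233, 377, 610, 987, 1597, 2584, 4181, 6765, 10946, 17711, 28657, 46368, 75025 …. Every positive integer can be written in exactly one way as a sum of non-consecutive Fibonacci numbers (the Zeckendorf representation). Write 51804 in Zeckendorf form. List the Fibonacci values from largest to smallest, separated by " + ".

46368 + 4181 + 987 + 233 + 34 + 1

take 46368 (≤ 51804); 51804 − 46368 = 5436
take 4181 (≤ 5436); 5436 − 4181 = 1255
take 987 (≤ 1255); 1255 − 987 = 268
take 233 (≤ 268); 268 − 233 = 35
take 34 (≤ 35); 35 − 34 = 1
take 1 (≤ 1); 1 − 1 = 0
So 51804 = 46368 + 4181 + 987 + 233 + 34 + 1, with no two terms consecutive in the sequence.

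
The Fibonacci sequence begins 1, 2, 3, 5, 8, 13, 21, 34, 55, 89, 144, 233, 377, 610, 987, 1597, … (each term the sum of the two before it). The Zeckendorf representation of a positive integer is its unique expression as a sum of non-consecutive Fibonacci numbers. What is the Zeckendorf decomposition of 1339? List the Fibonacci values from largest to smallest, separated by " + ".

Greedily peel off the largest Fibonacci term at each step:
largest Fibonacci ≤ 1339 is 987; 1339 − 987 = 352
largest Fibonacci ≤ 352 is 233; 352 − 233 = 119
largest Fibonacci ≤ 119 is 89; 119 − 89 = 30
largest Fibonacci ≤ 30 is 21; 30 − 21 = 9
largest Fibonacci ≤ 9 is 8; 9 − 8 = 1
largest Fibonacci ≤ 1 is 1; 1 − 1 = 0
So 1339 = 987 + 233 + 89 + 21 + 8 + 1, with no two terms consecutive in the sequence.

987 + 233 + 89 + 21 + 8 + 1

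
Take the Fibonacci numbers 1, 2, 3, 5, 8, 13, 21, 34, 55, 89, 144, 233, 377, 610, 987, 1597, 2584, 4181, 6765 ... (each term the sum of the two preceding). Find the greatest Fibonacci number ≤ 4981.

4181

4181 ≤ 4981 < 6765, so the largest Fibonacci number not exceeding 4981 is 4181.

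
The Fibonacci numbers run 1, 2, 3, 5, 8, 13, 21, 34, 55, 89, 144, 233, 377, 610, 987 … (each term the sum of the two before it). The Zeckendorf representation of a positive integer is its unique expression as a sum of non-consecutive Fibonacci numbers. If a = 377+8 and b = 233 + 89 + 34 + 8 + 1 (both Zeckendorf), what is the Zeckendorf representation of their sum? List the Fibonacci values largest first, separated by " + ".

The two numbers are 385 and 365, so their sum is 750.
Repeatedly subtract the largest Fibonacci number that fits:
750 − 610 = 140
140 − 89 = 51
51 − 34 = 17
17 − 13 = 4
4 − 3 = 1
1 − 1 = 0

610 + 89 + 34 + 13 + 3 + 1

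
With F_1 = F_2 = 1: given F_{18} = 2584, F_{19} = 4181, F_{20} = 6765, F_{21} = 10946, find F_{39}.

63245986

By the addition formula F_{m+n} = F_m F_{n+1} + F_{m−1} F_n with m=19, n=20: F_{39} = 4181·10946 + 2584·6765 = 45765226 + 17480760 = 63245986.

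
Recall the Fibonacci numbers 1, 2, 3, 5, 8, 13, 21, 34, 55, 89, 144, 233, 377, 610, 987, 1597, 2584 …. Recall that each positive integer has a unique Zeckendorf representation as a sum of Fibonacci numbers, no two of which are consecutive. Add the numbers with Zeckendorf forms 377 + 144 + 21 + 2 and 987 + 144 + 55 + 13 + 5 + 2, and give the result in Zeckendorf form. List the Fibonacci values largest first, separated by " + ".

The two numbers are 544 and 1206, so their sum is 1750.
1750: greatest Fibonacci not exceeding it is 1597, leaving 153
153: greatest Fibonacci not exceeding it is 144, leaving 9
9: greatest Fibonacci not exceeding it is 8, leaving 1
1: greatest Fibonacci not exceeding it is 1, leaving 0

1597 + 144 + 8 + 1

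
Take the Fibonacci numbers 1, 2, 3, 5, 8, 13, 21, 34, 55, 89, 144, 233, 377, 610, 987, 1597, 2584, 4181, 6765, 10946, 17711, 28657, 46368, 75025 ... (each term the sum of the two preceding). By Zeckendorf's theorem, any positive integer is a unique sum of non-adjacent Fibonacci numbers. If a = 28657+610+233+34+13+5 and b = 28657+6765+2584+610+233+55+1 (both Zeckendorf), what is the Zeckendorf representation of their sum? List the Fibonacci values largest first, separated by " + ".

46368 + 17711 + 4181 + 144 + 34 + 13 + 5 + 1

The two numbers are 29552 and 38905, so their sum is 68457.
68457: greatest Fibonacci not exceeding it is 46368, leaving 22089
22089: greatest Fibonacci not exceeding it is 17711, leaving 4378
4378: greatest Fibonacci not exceeding it is 4181, leaving 197
197: greatest Fibonacci not exceeding it is 144, leaving 53
53: greatest Fibonacci not exceeding it is 34, leaving 19
19: greatest Fibonacci not exceeding it is 13, leaving 6
6: greatest Fibonacci not exceeding it is 5, leaving 1
1: greatest Fibonacci not exceeding it is 1, leaving 0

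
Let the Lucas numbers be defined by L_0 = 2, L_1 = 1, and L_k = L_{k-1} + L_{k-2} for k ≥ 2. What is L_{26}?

Iterating the recurrence up to L_{20} = 15127 and L_{19} = 9349:
L_{21} = L_{20} + L_{19} = 15127 + 9349 = 24476
L_{22} = L_{21} + L_{20} = 24476 + 15127 = 39603
L_{23} = L_{22} + L_{21} = 39603 + 24476 = 64079
L_{24} = L_{23} + L_{22} = 64079 + 39603 = 103682
L_{25} = L_{24} + L_{23} = 103682 + 64079 = 167761
L_{26} = L_{25} + L_{24} = 167761 + 103682 = 271443

271443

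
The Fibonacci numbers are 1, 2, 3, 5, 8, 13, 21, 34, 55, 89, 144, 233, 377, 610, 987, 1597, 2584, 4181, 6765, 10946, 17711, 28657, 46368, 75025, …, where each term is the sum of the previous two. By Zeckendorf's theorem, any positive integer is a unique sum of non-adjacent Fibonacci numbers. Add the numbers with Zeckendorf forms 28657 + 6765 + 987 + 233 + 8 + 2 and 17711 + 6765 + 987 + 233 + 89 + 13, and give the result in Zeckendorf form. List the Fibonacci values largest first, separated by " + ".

46368 + 10946 + 4181 + 610 + 233 + 89 + 21 + 2

The two numbers are 36652 and 25798, so their sum is 62450.
Greedy algorithm:
62450: greatest Fibonacci not exceeding it is 46368, leaving 16082
16082: greatest Fibonacci not exceeding it is 10946, leaving 5136
5136: greatest Fibonacci not exceeding it is 4181, leaving 955
955: greatest Fibonacci not exceeding it is 610, leaving 345
345: greatest Fibonacci not exceeding it is 233, leaving 112
112: greatest Fibonacci not exceeding it is 89, leaving 23
23: greatest Fibonacci not exceeding it is 21, leaving 2
2: greatest Fibonacci not exceeding it is 2, leaving 0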